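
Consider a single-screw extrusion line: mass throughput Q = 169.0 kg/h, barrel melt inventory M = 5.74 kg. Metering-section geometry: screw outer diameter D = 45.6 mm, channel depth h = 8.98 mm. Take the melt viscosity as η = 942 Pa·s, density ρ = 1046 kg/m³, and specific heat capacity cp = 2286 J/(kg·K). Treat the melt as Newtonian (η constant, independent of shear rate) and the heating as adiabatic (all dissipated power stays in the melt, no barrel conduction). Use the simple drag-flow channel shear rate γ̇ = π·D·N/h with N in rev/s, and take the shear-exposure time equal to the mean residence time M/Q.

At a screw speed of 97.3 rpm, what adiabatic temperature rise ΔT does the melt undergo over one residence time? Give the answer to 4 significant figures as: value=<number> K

Throughput in SI: Q_s = 169.0 kg/h ÷ 3600 s/h = 0.0469444 kg/s
t_res = M / Q_s = 5.74 ÷ 0.0469444 = 122.272 s
Convert to SI: D = 0.0456 m, h = 0.00898 m, N = 97.3/60 = 1.62167 rev/s
γ̇ = π·D·N / h = π · 0.0456 · 1.62167 / 0.00898 = 25.8702 s⁻¹
ΔT = η·γ̇²·t_res / (ρ·cp) = 942 · (25.8702)² · 122.272 / (1046 · 2286) = 32.2382 K

value=32.24 K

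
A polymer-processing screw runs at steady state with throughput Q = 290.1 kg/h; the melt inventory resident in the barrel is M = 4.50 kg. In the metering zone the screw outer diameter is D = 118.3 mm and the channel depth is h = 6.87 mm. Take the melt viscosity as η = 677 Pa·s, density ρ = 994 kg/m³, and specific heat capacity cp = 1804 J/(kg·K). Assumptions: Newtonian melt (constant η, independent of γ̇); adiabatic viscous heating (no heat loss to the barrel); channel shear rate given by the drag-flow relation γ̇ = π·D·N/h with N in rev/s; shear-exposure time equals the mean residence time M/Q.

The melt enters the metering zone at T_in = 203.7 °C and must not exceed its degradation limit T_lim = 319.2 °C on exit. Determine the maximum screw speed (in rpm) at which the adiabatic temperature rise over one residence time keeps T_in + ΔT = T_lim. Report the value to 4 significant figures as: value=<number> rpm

value=82.09 rpm

Throughput in SI: Q_s = 290.1 kg/h ÷ 3600 s/h = 0.0805833 kg/s
t_res = M / Q_s = 4.50 / 0.0805833 = 55.8428 s
D = 118.3 mm = 0.1183 m;  h = 6.87 mm = 0.00687 m
ΔT_a = T_lim − T_in = 319.2 − 203.7 = 115.5 K
γ̇_max² = ΔT_a·ρ·cp/(η·t_res) = 115.5·994·1804/(677·55.8428) = 5478.34 s⁻²
Take the square root: γ̇_max = √(5478.34) = 74.0158 s⁻¹
Solve γ̇ = πDN/h for N: N_max = γ̇_max·h/(π·D) = 74.0158 × 0.00687 / (π × 0.1183) = 1.36819 rev/s = 82.0914 rpm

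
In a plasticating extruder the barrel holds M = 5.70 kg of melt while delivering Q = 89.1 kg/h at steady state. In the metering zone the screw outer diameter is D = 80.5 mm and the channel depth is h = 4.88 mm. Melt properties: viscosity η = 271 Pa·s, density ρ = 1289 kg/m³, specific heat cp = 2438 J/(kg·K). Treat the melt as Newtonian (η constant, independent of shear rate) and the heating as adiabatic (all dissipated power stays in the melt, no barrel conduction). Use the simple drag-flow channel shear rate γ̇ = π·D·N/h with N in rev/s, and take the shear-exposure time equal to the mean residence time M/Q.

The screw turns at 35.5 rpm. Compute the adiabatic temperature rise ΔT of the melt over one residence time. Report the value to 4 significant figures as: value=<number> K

Q_s = Q / 3600 = 89.1 / 3600 = 0.02475 kg/s
t_res = M / Q_s = 5.70 / 0.02475 = 230.303 s
Convert to SI: D = 0.0805 m, h = 0.00488 m, N = 35.5/60 = 0.591667 rev/s
γ̇ = π D N / h = (π)(0.0805)(0.591667) / 0.00488 = 30.6622 s⁻¹
ΔT = η·γ̇²·t_res / (ρ·cp) = 271 · (30.6622)² · 230.303 / (1289 · 2438) = 18.6719 K

value=18.67 K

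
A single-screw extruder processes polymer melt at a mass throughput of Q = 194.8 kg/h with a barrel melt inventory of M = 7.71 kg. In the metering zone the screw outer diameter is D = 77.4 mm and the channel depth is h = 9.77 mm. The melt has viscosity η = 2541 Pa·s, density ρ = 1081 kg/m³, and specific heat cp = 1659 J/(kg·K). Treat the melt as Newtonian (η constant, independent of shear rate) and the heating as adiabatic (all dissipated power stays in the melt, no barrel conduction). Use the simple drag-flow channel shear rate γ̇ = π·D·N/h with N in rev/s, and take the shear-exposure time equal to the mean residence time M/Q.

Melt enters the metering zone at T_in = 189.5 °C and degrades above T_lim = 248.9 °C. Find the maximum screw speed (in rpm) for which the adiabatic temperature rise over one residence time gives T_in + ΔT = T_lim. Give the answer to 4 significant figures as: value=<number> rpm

Q_s = Q / 3600 = 194.8 / 3600 = 0.0541111 kg/s
t_res = M / Q_s = 7.71 ÷ 0.0541111 = 142.485 s
Geometry in SI: D = 77.4 mm → 0.0774 m, h = 9.77 mm → 0.00977 m
ΔT_a = T_lim − T_in = 248.9 − 189.5 = 59.4 K
γ̇_max² = ΔT_a·ρ·cp/(η·t_res) = 59.4·1081·1659/(2541·142.485) = 294.229 s⁻²
Take the square root: γ̇_max = √(294.229) = 17.1531 s⁻¹
Solve γ̇ = πDN/h for N: N_max = γ̇_max·h/(π·D) = 17.1531 × 0.00977 / (π × 0.0774) = 0.689202 rev/s = 41.3521 rpm

value=41.35 rpm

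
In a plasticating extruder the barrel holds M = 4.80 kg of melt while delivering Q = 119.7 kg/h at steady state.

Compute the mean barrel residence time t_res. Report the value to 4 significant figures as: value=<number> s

Convert throughput: Q = 119.7 kg/h = 119.7/3600 = 0.03325 kg/s
t_res = M / Q_s = 4.80 ÷ 0.03325 = 144.361 s

value=144.4 s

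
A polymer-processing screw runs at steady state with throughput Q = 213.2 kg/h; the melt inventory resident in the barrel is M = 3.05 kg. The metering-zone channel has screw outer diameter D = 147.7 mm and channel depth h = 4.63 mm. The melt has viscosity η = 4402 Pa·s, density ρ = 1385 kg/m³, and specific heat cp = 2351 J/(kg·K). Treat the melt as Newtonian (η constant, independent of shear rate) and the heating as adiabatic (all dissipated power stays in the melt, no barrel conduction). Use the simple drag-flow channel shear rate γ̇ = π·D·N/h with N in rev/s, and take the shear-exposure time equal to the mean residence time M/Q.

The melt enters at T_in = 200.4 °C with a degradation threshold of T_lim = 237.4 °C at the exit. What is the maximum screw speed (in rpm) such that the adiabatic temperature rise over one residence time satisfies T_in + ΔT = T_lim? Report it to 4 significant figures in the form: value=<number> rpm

Throughput in SI: Q_s = 213.2 kg/h ÷ 3600 s/h = 0.0592222 kg/s
Mean residence time: t_res = M/Q_s = 3.05 kg / 0.0592222 kg/s = 51.5009 s
Convert to metres: D = 0.1477 m, h = 0.00463 m
ΔT_a = T_lim − T_in = 237.4 °C − 200.4 °C = 37 K
Invert ΔT = ηγ̇²t_res/(ρcp) for γ̇: γ̇_max² = ΔT_a ρ cp / (η t_res) = 37·1385·2351 / (4402·51.5009) = 531.421 s⁻²
Take the square root: γ̇_max = √(531.421) = 23.0526 s⁻¹
Solve γ̇ = πDN/h for N: N_max = γ̇_max·h/(π·D) = 23.0526 × 0.00463 / (π × 0.1477) = 0.230022 rev/s = 13.8013 rpm

value=13.80 rpm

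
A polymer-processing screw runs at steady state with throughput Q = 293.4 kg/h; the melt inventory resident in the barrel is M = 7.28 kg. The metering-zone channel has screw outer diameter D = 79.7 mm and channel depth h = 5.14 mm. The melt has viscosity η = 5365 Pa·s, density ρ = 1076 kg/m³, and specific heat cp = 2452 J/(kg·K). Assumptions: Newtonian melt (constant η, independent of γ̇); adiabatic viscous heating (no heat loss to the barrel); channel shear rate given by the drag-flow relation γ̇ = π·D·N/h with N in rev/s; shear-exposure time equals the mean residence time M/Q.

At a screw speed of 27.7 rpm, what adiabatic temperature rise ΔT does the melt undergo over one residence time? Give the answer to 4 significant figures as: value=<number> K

value=91.87 K

Convert throughput: Q = 293.4 kg/h = 293.4/3600 = 0.0815 kg/s
t_res = M / Q_s = 7.28 ÷ 0.0815 = 89.3252 s
Geometry in metres: D = 79.7 mm → 0.0797 m, h = 5.14 mm → 0.00514 m; screw speed N = 27.7 rpm = 0.461667 rev/s
Shear rate: γ̇ = πDN/h = π·0.0797·0.461667/0.00514 = 22.4892 s⁻¹
ΔT = η·γ̇²·t_res / (ρ·cp) = 5365 · (22.4892)² · 89.3252 / (1076 · 2452) = 91.8667 K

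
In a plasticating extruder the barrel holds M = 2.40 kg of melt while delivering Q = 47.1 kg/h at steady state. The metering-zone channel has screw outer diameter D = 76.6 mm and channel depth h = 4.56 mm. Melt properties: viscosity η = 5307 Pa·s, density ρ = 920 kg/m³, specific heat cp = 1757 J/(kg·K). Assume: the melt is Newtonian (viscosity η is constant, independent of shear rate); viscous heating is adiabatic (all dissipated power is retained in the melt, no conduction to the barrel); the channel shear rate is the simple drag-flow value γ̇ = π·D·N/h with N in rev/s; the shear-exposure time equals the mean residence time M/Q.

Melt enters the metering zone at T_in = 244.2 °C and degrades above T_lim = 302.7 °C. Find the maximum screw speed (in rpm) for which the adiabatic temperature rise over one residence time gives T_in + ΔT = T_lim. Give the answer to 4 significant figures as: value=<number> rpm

Q_s = Q / 3600 = 47.1 / 3600 = 0.0130833 kg/s
t_res = M / Q_s = 2.40 ÷ 0.0130833 = 183.439 s
Convert to metres: D = 0.0766 m, h = 0.00456 m
ΔT_a = T_lim − T_in = 302.7 °C − 244.2 °C = 58.5 K
γ̇_max² = ΔT_a·ρ·cp / (η·t_res) = [58.5 × 920 × 1757] / [5307 × 183.439] = 97.1345 s⁻²
Take the square root: γ̇_max = √(97.1345) = 9.85568 s⁻¹
N_max = γ̇_max·h / (π·D) = 9.85568 · 0.00456 / (π · 0.0766) = 0.186755 rev/s = 11.2053 rpm

value=11.21 rpm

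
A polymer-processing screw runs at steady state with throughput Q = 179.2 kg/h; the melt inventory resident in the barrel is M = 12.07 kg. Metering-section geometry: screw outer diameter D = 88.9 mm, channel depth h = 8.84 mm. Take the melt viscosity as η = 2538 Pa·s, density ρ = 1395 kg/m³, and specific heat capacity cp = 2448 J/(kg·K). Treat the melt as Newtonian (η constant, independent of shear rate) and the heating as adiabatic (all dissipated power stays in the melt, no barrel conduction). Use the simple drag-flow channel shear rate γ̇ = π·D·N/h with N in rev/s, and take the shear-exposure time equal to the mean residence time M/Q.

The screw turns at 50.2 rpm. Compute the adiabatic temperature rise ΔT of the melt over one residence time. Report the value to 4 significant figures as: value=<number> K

value=125.9 K

Throughput in SI: Q_s = 179.2 kg/h ÷ 3600 s/h = 0.0497778 kg/s
Mean residence time: t_res = M/Q_s = 12.07 kg / 0.0497778 kg/s = 242.478 s
D = 88.9 mm = 0.0889 m;  h = 8.84 mm = 0.00884 m;  N = 50.2 rpm / 60 = 0.836667 rev/s
Shear rate: γ̇ = πDN/h = π·0.0889·0.836667/0.00884 = 26.4333 s⁻¹
ΔT = η·γ̇²·t_res/(ρ·cp) = [2538 × 26.4333² × 242.478] / [1395 × 2448] = 125.916 K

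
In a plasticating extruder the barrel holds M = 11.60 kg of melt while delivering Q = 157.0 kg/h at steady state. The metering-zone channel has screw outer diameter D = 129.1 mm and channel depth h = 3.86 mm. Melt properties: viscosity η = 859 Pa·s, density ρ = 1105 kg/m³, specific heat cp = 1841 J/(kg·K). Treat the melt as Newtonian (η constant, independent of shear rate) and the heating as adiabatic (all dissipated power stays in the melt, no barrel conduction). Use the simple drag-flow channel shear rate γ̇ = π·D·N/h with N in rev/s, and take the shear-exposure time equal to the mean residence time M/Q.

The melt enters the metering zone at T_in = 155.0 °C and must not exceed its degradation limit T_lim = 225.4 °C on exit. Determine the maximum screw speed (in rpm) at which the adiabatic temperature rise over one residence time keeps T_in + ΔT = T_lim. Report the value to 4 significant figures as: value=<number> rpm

Convert throughput: Q = 157.0 kg/h = 157.0/3600 = 0.0436111 kg/s
t_res = M / Q_s = 11.60 ÷ 0.0436111 = 265.987 s
D = 129.1 mm = 0.1291 m;  h = 3.86 mm = 0.00386 m
ΔT_a = T_lim − T_in = 225.4 °C − 155.0 °C = 70.4 K
γ̇_max² = ΔT_a·ρ·cp/(η·t_res) = 70.4·1105·1841/(859·265.987) = 626.808 s⁻²
γ̇_max = sqrt(626.808) = 25.0361 s⁻¹
N_max = γ̇_max h / (πD) = 25.0361·0.00386/(π·0.1291) = 0.238275 rev/s → ×60 = 14.2965 rpm

value=14.30 rpm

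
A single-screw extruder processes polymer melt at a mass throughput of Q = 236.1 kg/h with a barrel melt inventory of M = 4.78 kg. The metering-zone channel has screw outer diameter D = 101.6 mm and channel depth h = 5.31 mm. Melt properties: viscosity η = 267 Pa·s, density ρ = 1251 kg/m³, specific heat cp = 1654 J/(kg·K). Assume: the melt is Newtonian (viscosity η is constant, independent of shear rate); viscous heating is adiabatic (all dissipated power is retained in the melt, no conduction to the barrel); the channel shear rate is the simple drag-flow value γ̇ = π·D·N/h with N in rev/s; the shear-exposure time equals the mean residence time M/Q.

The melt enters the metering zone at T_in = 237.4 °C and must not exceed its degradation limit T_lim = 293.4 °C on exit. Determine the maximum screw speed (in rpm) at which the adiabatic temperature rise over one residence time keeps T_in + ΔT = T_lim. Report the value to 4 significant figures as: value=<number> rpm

Q_s = Q / 3600 = 236.1 / 3600 = 0.0655833 kg/s
t_res = M / Q_s = 4.78 ÷ 0.0655833 = 72.8844 s
Convert to metres: D = 0.1016 m, h = 0.00531 m
ΔT_a = T_lim − T_in = 293.4 °C − 237.4 °C = 56 K
γ̇_max² = ΔT_a·ρ·cp/(η·t_res) = 56·1251·1654/(267·72.8844) = 5954.36 s⁻²
γ̇_max = sqrt(5954.36) = 77.1645 s⁻¹
Solve γ̇ = πDN/h for N: N_max = γ̇_max·h/(π·D) = 77.1645 × 0.00531 / (π × 0.1016) = 1.28371 rev/s = 77.0229 rpm

value=77.02 rpm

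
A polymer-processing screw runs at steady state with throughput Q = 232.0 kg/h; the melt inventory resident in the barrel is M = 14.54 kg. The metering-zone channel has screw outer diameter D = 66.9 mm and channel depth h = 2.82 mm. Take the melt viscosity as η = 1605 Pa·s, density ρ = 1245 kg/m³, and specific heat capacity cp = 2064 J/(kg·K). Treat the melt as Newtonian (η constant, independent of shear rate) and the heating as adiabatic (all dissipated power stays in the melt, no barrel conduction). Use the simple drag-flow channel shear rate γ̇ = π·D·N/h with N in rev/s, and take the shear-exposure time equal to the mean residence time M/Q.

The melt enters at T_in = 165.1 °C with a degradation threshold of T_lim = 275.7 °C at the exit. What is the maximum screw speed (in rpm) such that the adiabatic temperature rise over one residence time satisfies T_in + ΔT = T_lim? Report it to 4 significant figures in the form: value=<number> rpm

Throughput in SI: Q_s = 232.0 kg/h ÷ 3600 s/h = 0.0644444 kg/s
Mean residence time: t_res = M/Q_s = 14.54 kg / 0.0644444 kg/s = 225.621 s
Geometry in SI: D = 66.9 mm → 0.0669 m, h = 2.82 mm → 0.00282 m
ΔT_a = T_lim − T_in = 275.7 °C − 165.1 °C = 110.6 K
Invert ΔT = ηγ̇²t_res/(ρcp) for γ̇: γ̇_max² = ΔT_a ρ cp / (η t_res) = 110.6·1245·2064 / (1605·225.621) = 784.838 s⁻²
γ̇_max = √784.838 = 28.015 s⁻¹
N_max = γ̇_max·h / (π·D) = 28.015 · 0.00282 / (π · 0.0669) = 0.375892 rev/s = 22.5535 rpm

value=22.55 rpm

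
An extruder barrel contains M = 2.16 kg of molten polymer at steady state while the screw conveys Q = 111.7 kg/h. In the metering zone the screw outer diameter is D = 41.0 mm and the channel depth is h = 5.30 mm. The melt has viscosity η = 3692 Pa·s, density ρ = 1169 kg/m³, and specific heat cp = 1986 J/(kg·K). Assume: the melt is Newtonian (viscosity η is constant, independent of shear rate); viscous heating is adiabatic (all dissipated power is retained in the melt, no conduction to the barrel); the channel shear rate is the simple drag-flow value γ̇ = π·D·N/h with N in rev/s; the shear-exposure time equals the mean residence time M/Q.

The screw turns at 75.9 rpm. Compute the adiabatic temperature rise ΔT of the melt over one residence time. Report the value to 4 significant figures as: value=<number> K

Convert throughput: Q = 111.7 kg/h = 111.7/3600 = 0.0310278 kg/s
Mean residence time: t_res = M/Q_s = 2.16 kg / 0.0310278 kg/s = 69.615 s
D = 41.0 mm = 0.041 m;  h = 5.30 mm = 0.0053 m;  N = 75.9 rpm / 60 = 1.265 rev/s
γ̇ = π·D·N / h = π · 0.041 · 1.265 / 0.0053 = 30.7432 s⁻¹
ΔT = η·γ̇²·t_res / (ρ·cp) = 3692 · (30.7432)² · 69.615 / (1169 · 1986) = 104.633 K

value=104.6 K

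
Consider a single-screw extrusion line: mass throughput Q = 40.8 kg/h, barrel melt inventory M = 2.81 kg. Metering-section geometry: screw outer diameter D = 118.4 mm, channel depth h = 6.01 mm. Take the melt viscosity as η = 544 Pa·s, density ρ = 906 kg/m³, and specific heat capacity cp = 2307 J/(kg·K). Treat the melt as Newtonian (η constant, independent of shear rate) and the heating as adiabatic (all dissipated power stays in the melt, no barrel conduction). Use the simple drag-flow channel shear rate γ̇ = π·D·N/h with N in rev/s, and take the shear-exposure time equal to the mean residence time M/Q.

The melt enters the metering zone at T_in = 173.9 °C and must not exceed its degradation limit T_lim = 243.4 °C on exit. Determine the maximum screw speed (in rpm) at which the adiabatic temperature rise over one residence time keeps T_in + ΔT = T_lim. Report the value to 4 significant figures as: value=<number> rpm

Throughput in SI: Q_s = 40.8 kg/h ÷ 3600 s/h = 0.0113333 kg/s
t_res = M / Q_s = 2.81 / 0.0113333 = 247.941 s
D = 118.4 mm = 0.1184 m;  h = 6.01 mm = 0.00601 m
ΔT_a = T_lim − T_in = 243.4 − 173.9 = 69.5 K
γ̇_max² = ΔT_a·ρ·cp/(η·t_res) = 69.5·906·2307/(544·247.941) = 1076.99 s⁻²
Take the square root: γ̇_max = √(1076.99) = 32.8176 s⁻¹
N_max = γ̇_max·h / (π·D) = 32.8176 · 0.00601 / (π · 0.1184) = 0.530248 rev/s = 31.8149 rpm

value=31.81 rpm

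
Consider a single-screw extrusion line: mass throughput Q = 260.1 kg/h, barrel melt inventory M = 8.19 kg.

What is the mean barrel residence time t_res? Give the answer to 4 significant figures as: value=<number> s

value=113.4 s

Convert throughput: Q = 260.1 kg/h = 260.1/3600 = 0.07225 kg/s
t_res = M / Q_s = 8.19 / 0.07225 = 113.356 s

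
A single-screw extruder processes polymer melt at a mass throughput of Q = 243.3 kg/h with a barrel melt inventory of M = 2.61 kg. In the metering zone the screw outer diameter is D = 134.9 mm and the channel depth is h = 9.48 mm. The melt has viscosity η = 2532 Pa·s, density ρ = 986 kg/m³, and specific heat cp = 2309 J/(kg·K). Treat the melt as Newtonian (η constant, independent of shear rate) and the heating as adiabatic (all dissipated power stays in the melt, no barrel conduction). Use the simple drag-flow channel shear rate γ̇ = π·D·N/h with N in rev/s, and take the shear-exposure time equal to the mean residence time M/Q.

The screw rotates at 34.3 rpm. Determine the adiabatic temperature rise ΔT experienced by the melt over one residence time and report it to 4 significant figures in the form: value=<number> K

value=28.05 K

Q_s = Q / 3600 = 243.3 / 3600 = 0.0675833 kg/s
t_res = M / Q_s = 2.61 / 0.0675833 = 38.619 s
Geometry in metres: D = 134.9 mm → 0.1349 m, h = 9.48 mm → 0.00948 m; screw speed N = 34.3 rpm = 0.571667 rev/s
γ̇ = π·D·N / h = π · 0.1349 · 0.571667 / 0.00948 = 25.5562 s⁻¹
Adiabatic rise: ΔT = η γ̇² t_res / (ρ cp) = 2532·(25.5562)²·38.619 / (986·2309) = 28.0515 K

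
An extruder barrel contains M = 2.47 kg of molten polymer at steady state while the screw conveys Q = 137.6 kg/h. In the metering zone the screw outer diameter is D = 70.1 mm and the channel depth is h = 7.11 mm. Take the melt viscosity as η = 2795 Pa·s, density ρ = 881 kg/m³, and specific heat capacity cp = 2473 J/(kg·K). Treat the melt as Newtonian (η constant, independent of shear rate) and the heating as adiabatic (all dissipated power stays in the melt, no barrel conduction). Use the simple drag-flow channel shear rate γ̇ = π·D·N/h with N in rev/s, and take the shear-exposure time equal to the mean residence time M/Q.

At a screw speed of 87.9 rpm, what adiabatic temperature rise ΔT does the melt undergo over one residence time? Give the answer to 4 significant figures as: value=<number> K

value=170.7 K

Q_s = Q / 3600 = 137.6 / 3600 = 0.0382222 kg/s
t_res = M / Q_s = 2.47 ÷ 0.0382222 = 64.6221 s
Geometry in metres: D = 70.1 mm → 0.0701 m, h = 7.11 mm → 0.00711 m; screw speed N = 87.9 rpm = 1.465 rev/s
Shear rate: γ̇ = πDN/h = π·0.0701·1.465/0.00711 = 45.377 s⁻¹
Adiabatic rise: ΔT = η γ̇² t_res / (ρ cp) = 2795·(45.377)²·64.6221 / (881·2473) = 170.7 K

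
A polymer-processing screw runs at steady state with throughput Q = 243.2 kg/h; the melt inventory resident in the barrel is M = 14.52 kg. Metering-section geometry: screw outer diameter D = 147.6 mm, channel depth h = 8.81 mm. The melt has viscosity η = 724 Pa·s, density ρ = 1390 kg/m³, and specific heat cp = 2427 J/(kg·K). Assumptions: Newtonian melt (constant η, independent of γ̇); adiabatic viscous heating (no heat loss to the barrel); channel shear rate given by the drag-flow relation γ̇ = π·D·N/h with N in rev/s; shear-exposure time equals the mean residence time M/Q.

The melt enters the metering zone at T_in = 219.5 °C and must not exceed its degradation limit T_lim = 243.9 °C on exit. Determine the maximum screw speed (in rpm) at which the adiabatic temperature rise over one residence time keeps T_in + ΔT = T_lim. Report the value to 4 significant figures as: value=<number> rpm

value=26.22 rpm

Q_s = Q / 3600 = 243.2 / 3600 = 0.0675556 kg/s
Mean residence time: t_res = M/Q_s = 14.52 kg / 0.0675556 kg/s = 214.934 s
Geometry in SI: D = 147.6 mm → 0.1476 m, h = 8.81 mm → 0.00881 m
ΔT_a = T_lim − T_in = 243.9 °C − 219.5 °C = 24.4 K
γ̇_max² = ΔT_a·ρ·cp / (η·t_res) = [24.4 × 1390 × 2427] / [724 × 214.934] = 528.969 s⁻²
γ̇_max = sqrt(528.969) = 22.9993 s⁻¹
N_max = γ̇_max·h / (π·D) = 22.9993 · 0.00881 / (π · 0.1476) = 0.436973 rev/s = 26.2184 rpm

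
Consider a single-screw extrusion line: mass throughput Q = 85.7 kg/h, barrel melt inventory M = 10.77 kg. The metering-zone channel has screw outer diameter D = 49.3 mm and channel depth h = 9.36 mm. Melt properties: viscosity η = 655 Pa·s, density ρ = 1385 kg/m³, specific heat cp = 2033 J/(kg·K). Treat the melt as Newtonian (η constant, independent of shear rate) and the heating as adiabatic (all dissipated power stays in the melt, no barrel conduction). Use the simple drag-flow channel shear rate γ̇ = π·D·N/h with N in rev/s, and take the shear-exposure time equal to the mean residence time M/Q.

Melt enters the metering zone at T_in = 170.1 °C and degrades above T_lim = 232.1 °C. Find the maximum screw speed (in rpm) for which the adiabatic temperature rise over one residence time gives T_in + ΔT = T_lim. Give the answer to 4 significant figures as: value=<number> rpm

value=88.01 rpm

Throughput in SI: Q_s = 85.7 kg/h ÷ 3600 s/h = 0.0238056 kg/s
t_res = M / Q_s = 10.77 ÷ 0.0238056 = 452.415 s
D = 49.3 mm = 0.0493 m;  h = 9.36 mm = 0.00936 m
Allowable rise: ΔT_a = T_lim − T_in = 232.1 − 170.1 = 62 K
Invert ΔT = ηγ̇²t_res/(ρcp) for γ̇: γ̇_max² = ΔT_a ρ cp / (η t_res) = 62·1385·2033 / (655·452.415) = 589.115 s⁻²
γ̇_max = sqrt(589.115) = 24.2717 s⁻¹
Solve γ̇ = πDN/h for N: N_max = γ̇_max·h/(π·D) = 24.2717 × 0.00936 / (π × 0.0493) = 1.46683 rev/s = 88.0097 rpm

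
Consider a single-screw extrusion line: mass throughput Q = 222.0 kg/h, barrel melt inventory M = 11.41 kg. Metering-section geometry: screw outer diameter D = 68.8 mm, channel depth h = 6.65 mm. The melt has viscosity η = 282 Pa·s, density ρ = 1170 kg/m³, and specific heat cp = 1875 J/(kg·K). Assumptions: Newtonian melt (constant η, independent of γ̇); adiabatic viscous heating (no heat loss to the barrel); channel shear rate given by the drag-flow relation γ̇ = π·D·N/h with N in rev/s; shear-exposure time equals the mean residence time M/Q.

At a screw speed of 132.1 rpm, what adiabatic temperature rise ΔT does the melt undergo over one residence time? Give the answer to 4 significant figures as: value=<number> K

value=121.8 K

Convert throughput: Q = 222.0 kg/h = 222.0/3600 = 0.0616667 kg/s
t_res = M / Q_s = 11.41 ÷ 0.0616667 = 185.027 s
Geometry in metres: D = 68.8 mm → 0.0688 m, h = 6.65 mm → 0.00665 m; screw speed N = 132.1 rpm = 2.20167 rev/s
γ̇ = π D N / h = (π)(0.0688)(2.20167) / 0.00665 = 71.5597 s⁻¹
ΔT = η·γ̇²·t_res / (ρ·cp) = 282 · (71.5597)² · 185.027 / (1170 · 1875) = 121.796 K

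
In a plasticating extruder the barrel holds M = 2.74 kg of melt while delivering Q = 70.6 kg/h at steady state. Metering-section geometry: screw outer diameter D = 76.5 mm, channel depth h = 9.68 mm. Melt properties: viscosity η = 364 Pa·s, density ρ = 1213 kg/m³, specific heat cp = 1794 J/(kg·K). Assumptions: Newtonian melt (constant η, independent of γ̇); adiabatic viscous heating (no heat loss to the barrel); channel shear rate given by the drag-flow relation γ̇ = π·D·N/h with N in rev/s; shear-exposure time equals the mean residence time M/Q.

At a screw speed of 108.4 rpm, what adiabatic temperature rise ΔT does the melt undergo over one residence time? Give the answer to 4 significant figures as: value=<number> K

Convert throughput: Q = 70.6 kg/h = 70.6/3600 = 0.0196111 kg/s
t_res = M / Q_s = 2.74 / 0.0196111 = 139.717 s
D = 76.5 mm = 0.0765 m;  h = 9.68 mm = 0.00968 m;  N = 108.4 rpm / 60 = 1.80667 rev/s
γ̇ = π D N / h = (π)(0.0765)(1.80667) / 0.00968 = 44.8553 s⁻¹
ΔT = η·γ̇²·t_res / (ρ·cp) = 364 · (44.8553)² · 139.717 / (1213 · 1794) = 47.0213 K

value=47.02 K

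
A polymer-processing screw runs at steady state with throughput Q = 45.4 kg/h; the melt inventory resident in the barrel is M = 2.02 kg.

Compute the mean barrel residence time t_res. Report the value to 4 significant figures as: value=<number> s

Q_s = Q / 3600 = 45.4 / 3600 = 0.0126111 kg/s
Mean residence time: t_res = M/Q_s = 2.02 kg / 0.0126111 kg/s = 160.176 s

value=160.2 s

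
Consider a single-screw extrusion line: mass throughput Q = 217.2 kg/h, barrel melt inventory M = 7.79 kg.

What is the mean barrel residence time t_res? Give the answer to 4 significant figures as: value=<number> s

Convert throughput: Q = 217.2 kg/h = 217.2/3600 = 0.0603333 kg/s
Mean residence time: t_res = M/Q_s = 7.79 kg / 0.0603333 kg/s = 129.116 s

value=129.1 s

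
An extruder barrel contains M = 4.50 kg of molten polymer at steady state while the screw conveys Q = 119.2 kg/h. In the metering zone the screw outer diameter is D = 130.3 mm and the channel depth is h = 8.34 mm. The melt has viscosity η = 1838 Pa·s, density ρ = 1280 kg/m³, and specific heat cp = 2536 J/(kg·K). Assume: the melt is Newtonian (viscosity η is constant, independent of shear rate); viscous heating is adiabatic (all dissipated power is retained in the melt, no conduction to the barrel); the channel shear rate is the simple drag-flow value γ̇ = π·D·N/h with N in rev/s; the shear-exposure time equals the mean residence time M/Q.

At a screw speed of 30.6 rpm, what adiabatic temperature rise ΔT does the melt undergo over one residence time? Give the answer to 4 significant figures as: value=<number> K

value=48.22 K

Q_s = Q / 3600 = 119.2 / 3600 = 0.0331111 kg/s
t_res = M / Q_s = 4.50 ÷ 0.0331111 = 135.906 s
Geometry in metres: D = 130.3 mm → 0.1303 m, h = 8.34 mm → 0.00834 m; screw speed N = 30.6 rpm = 0.51 rev/s
γ̇ = π D N / h = (π)(0.1303)(0.51) / 0.00834 = 25.0322 s⁻¹
ΔT = η·γ̇²·t_res / (ρ·cp) = 1838 · (25.0322)² · 135.906 / (1280 · 2536) = 48.2194 K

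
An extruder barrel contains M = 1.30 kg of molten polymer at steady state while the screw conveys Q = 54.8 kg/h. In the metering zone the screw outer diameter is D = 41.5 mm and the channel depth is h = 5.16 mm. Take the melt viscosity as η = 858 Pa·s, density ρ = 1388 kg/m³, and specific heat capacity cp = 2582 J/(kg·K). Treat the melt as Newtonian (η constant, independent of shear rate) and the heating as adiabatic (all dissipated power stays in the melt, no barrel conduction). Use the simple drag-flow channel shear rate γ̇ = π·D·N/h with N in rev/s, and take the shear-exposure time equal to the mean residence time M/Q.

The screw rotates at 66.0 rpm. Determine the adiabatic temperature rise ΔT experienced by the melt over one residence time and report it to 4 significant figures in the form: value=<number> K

Convert throughput: Q = 54.8 kg/h = 54.8/3600 = 0.0152222 kg/s
Mean residence time: t_res = M/Q_s = 1.30 kg / 0.0152222 kg/s = 85.4015 s
Convert to SI: D = 0.0415 m, h = 0.00516 m, N = 66.0/60 = 1.1 rev/s
γ̇ = π D N / h = (π)(0.0415)(1.1) / 0.00516 = 27.7934 s⁻¹
ΔT = η·γ̇²·t_res / (ρ·cp) = 858 · (27.7934)² · 85.4015 / (1388 · 2582) = 15.7939 K

value=15.79 K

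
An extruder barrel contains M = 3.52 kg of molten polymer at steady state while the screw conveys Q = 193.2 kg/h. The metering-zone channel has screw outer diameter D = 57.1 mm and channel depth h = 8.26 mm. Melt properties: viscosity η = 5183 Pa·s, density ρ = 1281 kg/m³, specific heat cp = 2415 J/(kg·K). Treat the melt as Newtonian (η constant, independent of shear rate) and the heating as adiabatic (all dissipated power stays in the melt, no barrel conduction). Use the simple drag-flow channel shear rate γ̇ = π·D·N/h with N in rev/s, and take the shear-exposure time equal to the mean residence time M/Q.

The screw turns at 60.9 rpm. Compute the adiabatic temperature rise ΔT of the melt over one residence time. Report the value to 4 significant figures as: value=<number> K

Throughput in SI: Q_s = 193.2 kg/h ÷ 3600 s/h = 0.0536667 kg/s
Mean residence time: t_res = M/Q_s = 3.52 kg / 0.0536667 kg/s = 65.5901 s
Convert to SI: D = 0.0571 m, h = 0.00826 m, N = 60.9/60 = 1.015 rev/s
γ̇ = π·D·N / h = π · 0.0571 · 1.015 / 0.00826 = 22.0431 s⁻¹
ΔT = η·γ̇²·t_res / (ρ·cp) = 5183 · (22.0431)² · 65.5901 / (1281 · 2415) = 53.3946 K

value=53.39 K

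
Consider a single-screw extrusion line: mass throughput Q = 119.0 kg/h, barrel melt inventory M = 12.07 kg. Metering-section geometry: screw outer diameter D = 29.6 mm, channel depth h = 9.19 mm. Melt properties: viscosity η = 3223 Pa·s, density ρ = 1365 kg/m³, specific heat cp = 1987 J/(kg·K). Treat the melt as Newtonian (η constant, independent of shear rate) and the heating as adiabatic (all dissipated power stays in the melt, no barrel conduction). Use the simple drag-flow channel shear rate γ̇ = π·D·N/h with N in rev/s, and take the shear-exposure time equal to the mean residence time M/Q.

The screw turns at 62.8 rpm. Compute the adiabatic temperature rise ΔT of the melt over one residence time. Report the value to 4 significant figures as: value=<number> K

Convert throughput: Q = 119.0 kg/h = 119.0/3600 = 0.0330556 kg/s
Mean residence time: t_res = M/Q_s = 12.07 kg / 0.0330556 kg/s = 365.143 s
Geometry in metres: D = 29.6 mm → 0.0296 m, h = 9.19 mm → 0.00919 m; screw speed N = 62.8 rpm = 1.04667 rev/s
γ̇ = π·D·N / h = π · 0.0296 · 1.04667 / 0.00919 = 10.5909 s⁻¹
Adiabatic rise: ΔT = η γ̇² t_res / (ρ cp) = 3223·(10.5909)²·365.143 / (1365·1987) = 48.67 K

value=48.67 K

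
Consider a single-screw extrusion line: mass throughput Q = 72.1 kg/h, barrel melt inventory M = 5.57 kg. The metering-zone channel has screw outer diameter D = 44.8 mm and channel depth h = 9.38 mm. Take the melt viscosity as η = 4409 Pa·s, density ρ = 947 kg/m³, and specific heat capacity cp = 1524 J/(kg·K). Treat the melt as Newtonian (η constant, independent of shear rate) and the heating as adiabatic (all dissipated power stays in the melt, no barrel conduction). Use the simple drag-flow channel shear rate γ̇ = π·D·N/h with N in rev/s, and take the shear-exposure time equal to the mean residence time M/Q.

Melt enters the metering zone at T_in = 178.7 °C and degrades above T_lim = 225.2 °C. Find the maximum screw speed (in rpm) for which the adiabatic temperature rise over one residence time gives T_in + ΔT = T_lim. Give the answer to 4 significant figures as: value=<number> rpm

value=29.58 rpm

Q_s = Q / 3600 = 72.1 / 3600 = 0.0200278 kg/s
t_res = M / Q_s = 5.57 ÷ 0.0200278 = 278.114 s
Convert to metres: D = 0.0448 m, h = 0.00938 m
ΔT_a = T_lim − T_in = 225.2 − 178.7 = 46.5 K
γ̇_max² = ΔT_a·ρ·cp/(η·t_res) = 46.5·947·1524/(4409·278.114) = 54.73 s⁻²
Take the square root: γ̇_max = √(54.73) = 7.39797 s⁻¹
N_max = γ̇_max·h / (π·D) = 7.39797 · 0.00938 / (π · 0.0448) = 0.493046 rev/s = 29.5828 rpm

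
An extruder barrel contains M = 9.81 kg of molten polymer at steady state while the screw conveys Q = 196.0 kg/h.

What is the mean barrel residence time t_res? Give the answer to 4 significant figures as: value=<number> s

value=180.2 s

Q_s = Q / 3600 = 196.0 / 3600 = 0.0544444 kg/s
t_res = M / Q_s = 9.81 ÷ 0.0544444 = 180.184 s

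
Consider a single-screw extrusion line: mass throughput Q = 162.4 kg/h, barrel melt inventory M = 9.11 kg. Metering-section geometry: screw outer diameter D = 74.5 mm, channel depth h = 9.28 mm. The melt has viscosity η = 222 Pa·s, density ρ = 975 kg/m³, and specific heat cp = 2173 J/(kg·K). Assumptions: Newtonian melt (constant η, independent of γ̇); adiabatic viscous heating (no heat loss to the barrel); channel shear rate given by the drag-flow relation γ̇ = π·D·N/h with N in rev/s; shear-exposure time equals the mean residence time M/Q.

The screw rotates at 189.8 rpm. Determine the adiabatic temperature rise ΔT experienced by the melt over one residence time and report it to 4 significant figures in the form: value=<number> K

Convert throughput: Q = 162.4 kg/h = 162.4/3600 = 0.0451111 kg/s
t_res = M / Q_s = 9.11 / 0.0451111 = 201.946 s
Geometry in metres: D = 74.5 mm → 0.0745 m, h = 9.28 mm → 0.00928 m; screw speed N = 189.8 rpm = 3.16333 rev/s
γ̇ = π·D·N / h = π · 0.0745 · 3.16333 / 0.00928 = 79.7817 s⁻¹
Adiabatic rise: ΔT = η γ̇² t_res / (ρ cp) = 222·(79.7817)²·201.946 / (975·2173) = 134.688 K

value=134.7 K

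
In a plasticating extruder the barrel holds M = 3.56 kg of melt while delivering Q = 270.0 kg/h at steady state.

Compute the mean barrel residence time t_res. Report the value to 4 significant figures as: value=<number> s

Throughput in SI: Q_s = 270.0 kg/h ÷ 3600 s/h = 0.075 kg/s
Mean residence time: t_res = M/Q_s = 3.56 kg / 0.075 kg/s = 47.4667 s

value=47.47 s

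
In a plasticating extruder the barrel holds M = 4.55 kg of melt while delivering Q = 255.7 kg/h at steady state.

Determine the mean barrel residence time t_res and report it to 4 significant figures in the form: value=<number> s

Q_s = Q / 3600 = 255.7 / 3600 = 0.0710278 kg/s
t_res = M / Q_s = 4.55 / 0.0710278 = 64.0594 s

value=64.06 s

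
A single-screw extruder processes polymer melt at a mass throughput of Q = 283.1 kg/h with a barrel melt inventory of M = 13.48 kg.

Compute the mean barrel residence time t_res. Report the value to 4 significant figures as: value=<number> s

value=171.4 s

Q_s = Q / 3600 = 283.1 / 3600 = 0.0786389 kg/s
t_res = M / Q_s = 13.48 / 0.0786389 = 171.416 s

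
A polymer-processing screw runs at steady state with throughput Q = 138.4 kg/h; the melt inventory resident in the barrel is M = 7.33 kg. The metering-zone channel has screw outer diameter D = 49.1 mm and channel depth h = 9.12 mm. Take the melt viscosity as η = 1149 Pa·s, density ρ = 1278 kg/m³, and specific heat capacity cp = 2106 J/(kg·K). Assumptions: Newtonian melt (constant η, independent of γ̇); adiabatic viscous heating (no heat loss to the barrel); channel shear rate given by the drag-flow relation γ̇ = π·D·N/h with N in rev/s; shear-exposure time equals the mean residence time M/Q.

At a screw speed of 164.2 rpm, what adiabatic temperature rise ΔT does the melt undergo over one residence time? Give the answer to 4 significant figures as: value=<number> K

value=174.4 K

Throughput in SI: Q_s = 138.4 kg/h ÷ 3600 s/h = 0.0384444 kg/s
t_res = M / Q_s = 7.33 ÷ 0.0384444 = 190.665 s
D = 49.1 mm = 0.0491 m;  h = 9.12 mm = 0.00912 m;  N = 164.2 rpm / 60 = 2.73667 rev/s
γ̇ = π D N / h = (π)(0.0491)(2.73667) / 0.00912 = 46.2869 s⁻¹
Adiabatic rise: ΔT = η γ̇² t_res / (ρ cp) = 1149·(46.2869)²·190.665 / (1278·2106) = 174.389 K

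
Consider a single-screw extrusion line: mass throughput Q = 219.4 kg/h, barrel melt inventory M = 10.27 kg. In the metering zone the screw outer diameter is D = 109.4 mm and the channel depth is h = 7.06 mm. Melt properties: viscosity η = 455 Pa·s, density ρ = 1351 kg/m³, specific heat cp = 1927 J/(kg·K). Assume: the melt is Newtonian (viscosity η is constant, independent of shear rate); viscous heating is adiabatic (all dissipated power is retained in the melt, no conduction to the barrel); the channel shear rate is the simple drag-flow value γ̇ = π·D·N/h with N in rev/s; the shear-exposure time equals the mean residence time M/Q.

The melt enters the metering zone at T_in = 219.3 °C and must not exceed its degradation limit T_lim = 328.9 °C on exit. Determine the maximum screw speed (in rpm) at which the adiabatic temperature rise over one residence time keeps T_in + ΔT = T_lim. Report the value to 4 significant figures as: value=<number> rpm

value=75.19 rpm

Convert throughput: Q = 219.4 kg/h = 219.4/3600 = 0.0609444 kg/s
Mean residence time: t_res = M/Q_s = 10.27 kg / 0.0609444 kg/s = 168.514 s
D = 109.4 mm = 0.1094 m;  h = 7.06 mm = 0.00706 m
ΔT_a = T_lim − T_in = 328.9 − 219.3 = 109.6 K
Invert ΔT = ηγ̇²t_res/(ρcp) for γ̇: γ̇_max² = ΔT_a ρ cp / (η t_res) = 109.6·1351·1927 / (455·168.514) = 3721.34 s⁻²
Take the square root: γ̇_max = √(3721.34) = 61.0028 s⁻¹
N_max = γ̇_max h / (πD) = 61.0028·0.00706/(π·0.1094) = 1.2531 rev/s → ×60 = 75.1863 rpm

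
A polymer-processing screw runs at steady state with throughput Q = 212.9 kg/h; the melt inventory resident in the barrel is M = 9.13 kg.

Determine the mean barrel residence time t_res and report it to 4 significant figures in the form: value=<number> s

Convert throughput: Q = 212.9 kg/h = 212.9/3600 = 0.0591389 kg/s
Mean residence time: t_res = M/Q_s = 9.13 kg / 0.0591389 kg/s = 154.382 s

value=154.4 s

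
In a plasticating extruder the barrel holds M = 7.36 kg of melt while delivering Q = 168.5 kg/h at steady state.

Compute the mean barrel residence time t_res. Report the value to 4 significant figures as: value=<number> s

value=157.2 s

Q_s = Q / 3600 = 168.5 / 3600 = 0.0468056 kg/s
Mean residence time: t_res = M/Q_s = 7.36 kg / 0.0468056 kg/s = 157.246 s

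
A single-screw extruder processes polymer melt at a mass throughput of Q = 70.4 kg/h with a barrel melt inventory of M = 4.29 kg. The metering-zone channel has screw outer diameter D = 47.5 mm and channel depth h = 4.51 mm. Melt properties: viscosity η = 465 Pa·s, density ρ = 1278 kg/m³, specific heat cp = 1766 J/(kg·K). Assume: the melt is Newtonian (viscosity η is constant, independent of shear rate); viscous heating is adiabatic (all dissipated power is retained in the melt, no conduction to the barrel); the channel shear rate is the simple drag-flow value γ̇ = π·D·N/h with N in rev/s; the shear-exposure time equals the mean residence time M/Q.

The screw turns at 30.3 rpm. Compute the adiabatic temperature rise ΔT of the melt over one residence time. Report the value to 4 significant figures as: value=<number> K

value=12.62 K

Throughput in SI: Q_s = 70.4 kg/h ÷ 3600 s/h = 0.0195556 kg/s
t_res = M / Q_s = 4.29 / 0.0195556 = 219.375 s
D = 47.5 mm = 0.0475 m;  h = 4.51 mm = 0.00451 m;  N = 30.3 rpm / 60 = 0.505 rev/s
γ̇ = π·D·N / h = π · 0.0475 · 0.505 / 0.00451 = 16.7093 s⁻¹
ΔT = η·γ̇²·t_res / (ρ·cp) = 465 · (16.7093)² · 219.375 / (1278 · 1766) = 12.6193 K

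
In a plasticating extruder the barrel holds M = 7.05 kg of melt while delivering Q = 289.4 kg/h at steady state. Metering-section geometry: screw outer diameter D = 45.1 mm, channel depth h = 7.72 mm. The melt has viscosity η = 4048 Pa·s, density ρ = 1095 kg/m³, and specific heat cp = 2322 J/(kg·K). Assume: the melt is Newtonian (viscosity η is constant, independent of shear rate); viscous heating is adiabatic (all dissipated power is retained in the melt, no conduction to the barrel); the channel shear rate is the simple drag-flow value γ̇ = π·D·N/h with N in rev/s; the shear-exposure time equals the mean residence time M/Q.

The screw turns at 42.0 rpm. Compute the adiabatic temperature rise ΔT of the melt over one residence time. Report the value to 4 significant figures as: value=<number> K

Convert throughput: Q = 289.4 kg/h = 289.4/3600 = 0.0803889 kg/s
Mean residence time: t_res = M/Q_s = 7.05 kg / 0.0803889 kg/s = 87.6987 s
D = 45.1 mm = 0.0451 m;  h = 7.72 mm = 0.00772 m;  N = 42.0 rpm / 60 = 0.7 rev/s
γ̇ = π·D·N / h = π · 0.0451 · 0.7 / 0.00772 = 12.8472 s⁻¹
ΔT = η·γ̇²·t_res/(ρ·cp) = [4048 × 12.8472² × 87.6987] / [1095 × 2322] = 23.0447 K

value=23.04 K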